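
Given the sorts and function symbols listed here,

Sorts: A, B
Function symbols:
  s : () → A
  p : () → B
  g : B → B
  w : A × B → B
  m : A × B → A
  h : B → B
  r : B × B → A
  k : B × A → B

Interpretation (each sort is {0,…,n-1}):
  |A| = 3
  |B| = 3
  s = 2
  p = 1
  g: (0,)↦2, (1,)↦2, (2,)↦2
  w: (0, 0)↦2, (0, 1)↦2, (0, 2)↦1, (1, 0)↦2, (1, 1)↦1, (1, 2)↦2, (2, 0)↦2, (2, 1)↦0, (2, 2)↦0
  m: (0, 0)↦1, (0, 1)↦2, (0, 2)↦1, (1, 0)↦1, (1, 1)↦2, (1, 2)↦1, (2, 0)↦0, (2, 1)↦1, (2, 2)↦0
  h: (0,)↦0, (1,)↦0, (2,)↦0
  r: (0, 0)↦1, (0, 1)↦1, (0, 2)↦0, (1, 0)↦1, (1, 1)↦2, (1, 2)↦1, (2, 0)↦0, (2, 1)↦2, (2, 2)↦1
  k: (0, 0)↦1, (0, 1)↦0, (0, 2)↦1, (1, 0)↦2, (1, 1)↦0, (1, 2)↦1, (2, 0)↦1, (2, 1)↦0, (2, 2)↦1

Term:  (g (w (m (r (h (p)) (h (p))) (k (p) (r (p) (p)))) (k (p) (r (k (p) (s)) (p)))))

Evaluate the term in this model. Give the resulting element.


value = 2

  p = 1
  (h (p)) = h(1,) = 0
  p = 1
  (h (p)) = h(1,) = 0
  (r (h (p)) (h (p))) = r(0, 0) = 1
  p = 1
  p = 1
  p = 1
  (r (p) (p)) = r(1, 1) = 2
  (k (p) (r (p) (p))) = k(1, 2) = 1
  (m (r (h (p)) (h (p))) (k (p) (r (p) (p)))) = m(1, 1) = 2
  p = 1
  p = 1
  s = 2
  (k (p) (s)) = k(1, 2) = 1
  p = 1
  (r (k (p) (s)) (p)) = r(1, 1) = 2
  (k (p) (r (k (p) (s)) (p))) = k(1, 2) = 1
  (w (m (r (h (p)) (h (p))) (k (p) (r (p) (p)))) (k (p) (r (k (p) (s)) (p)))) = w(2, 1) = 0
  (g (w (m (r (h (p)) (h (p))) (k (p) (r (p) (p)))) (k (p) (r (k (p) (s)) (p))))) = g(0,) = 2


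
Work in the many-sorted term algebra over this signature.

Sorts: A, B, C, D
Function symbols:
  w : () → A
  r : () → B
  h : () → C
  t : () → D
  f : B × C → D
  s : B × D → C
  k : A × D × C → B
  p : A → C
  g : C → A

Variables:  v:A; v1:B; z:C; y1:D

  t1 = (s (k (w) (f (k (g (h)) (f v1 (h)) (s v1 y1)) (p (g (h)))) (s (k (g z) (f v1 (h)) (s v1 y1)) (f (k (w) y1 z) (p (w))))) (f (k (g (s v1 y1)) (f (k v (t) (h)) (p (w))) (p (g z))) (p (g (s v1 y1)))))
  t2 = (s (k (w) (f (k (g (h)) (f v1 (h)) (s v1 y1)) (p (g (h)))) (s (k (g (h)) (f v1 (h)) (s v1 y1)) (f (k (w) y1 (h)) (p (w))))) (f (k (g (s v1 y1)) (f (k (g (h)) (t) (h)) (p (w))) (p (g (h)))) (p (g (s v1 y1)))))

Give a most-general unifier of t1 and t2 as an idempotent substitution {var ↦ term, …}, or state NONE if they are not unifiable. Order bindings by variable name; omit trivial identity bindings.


{v ↦ (g (h)), z ↦ (h)}


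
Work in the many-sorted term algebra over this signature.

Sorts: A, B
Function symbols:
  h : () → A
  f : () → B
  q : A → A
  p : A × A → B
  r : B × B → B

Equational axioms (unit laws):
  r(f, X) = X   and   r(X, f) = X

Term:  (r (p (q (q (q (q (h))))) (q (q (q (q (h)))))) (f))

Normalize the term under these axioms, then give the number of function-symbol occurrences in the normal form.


1. (r (p (q (q (q (q (h))))) (q (q (q (q (h)))))) (f))  →  (p (q (q (q (q (h))))) (q (q (q (q (h))))))
normal form: (p (q (q (q (q (h))))) (q (q (q (q (h))))))

size = 11


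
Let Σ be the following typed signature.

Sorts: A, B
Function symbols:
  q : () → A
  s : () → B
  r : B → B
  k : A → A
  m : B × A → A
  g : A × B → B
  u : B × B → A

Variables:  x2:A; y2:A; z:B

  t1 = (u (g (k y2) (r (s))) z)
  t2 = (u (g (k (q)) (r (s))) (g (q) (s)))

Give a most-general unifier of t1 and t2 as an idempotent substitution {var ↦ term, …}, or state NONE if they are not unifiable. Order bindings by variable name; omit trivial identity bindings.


{y2 ↦ (q), z ↦ (g (q) (s))}


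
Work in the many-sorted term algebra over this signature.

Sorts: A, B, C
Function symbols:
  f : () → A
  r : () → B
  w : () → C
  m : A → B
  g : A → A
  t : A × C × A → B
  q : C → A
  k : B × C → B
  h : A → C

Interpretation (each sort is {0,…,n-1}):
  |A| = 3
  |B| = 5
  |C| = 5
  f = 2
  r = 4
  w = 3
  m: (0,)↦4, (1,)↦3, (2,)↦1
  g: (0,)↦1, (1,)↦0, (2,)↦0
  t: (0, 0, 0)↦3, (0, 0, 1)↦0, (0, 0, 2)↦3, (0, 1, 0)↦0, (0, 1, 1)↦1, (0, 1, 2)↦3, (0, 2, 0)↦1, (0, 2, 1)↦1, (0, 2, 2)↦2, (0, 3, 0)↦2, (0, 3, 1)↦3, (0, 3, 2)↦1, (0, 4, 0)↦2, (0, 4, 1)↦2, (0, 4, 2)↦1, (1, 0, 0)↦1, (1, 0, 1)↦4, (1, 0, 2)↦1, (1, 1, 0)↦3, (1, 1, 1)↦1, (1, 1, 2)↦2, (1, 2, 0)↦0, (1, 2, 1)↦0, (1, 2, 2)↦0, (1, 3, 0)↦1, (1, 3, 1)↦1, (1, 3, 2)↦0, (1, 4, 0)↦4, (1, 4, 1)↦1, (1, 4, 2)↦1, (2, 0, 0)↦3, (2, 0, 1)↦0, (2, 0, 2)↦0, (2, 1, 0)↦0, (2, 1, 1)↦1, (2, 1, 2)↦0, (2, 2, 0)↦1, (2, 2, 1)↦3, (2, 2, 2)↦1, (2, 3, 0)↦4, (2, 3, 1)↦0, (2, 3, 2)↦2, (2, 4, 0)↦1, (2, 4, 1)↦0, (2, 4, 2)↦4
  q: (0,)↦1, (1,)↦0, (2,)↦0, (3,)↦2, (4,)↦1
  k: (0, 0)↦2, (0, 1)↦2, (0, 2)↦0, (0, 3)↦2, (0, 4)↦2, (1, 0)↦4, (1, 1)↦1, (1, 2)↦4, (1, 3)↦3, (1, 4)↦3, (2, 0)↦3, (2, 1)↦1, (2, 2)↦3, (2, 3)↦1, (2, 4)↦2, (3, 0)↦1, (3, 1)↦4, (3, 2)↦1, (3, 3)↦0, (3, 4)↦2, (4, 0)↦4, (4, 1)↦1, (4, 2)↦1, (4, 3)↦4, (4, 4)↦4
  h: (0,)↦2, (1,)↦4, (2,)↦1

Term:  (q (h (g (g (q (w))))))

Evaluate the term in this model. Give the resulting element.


value = 1

  w = 3
  (q (w)) = q(3,) = 2
  (g (q (w))) = g(2,) = 0
  (g (g (q (w)))) = g(0,) = 1
  (h (g (g (q (w))))) = h(1,) = 4
  (q (h (g (g (q (w)))))) = q(4,) = 1


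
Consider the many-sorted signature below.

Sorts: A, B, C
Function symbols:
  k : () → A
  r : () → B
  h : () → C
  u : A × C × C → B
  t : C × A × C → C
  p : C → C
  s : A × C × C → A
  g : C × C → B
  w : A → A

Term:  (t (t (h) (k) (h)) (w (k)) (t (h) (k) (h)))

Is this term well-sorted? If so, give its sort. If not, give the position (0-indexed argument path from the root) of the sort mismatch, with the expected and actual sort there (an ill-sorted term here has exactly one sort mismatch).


well-sorted; sort = C

    (h) : C
    (k) : A
    (h) : C
  (t (h) (k) (h)) : C
    (k) : A
  (w (k)) : A
    (h) : C
    (k) : A
    (h) : C
  (t (h) (k) (h)) : C
(t (t (h) (k) (h)) (w (k)) (t (h) (k) (h))) : C


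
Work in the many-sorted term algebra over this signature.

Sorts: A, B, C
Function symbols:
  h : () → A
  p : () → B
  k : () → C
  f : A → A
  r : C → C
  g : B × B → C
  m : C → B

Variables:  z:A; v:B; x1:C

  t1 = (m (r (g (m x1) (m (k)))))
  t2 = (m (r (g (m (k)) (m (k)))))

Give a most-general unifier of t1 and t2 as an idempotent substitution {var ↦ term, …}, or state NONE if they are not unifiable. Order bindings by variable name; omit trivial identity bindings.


{x1 ↦ (k)}


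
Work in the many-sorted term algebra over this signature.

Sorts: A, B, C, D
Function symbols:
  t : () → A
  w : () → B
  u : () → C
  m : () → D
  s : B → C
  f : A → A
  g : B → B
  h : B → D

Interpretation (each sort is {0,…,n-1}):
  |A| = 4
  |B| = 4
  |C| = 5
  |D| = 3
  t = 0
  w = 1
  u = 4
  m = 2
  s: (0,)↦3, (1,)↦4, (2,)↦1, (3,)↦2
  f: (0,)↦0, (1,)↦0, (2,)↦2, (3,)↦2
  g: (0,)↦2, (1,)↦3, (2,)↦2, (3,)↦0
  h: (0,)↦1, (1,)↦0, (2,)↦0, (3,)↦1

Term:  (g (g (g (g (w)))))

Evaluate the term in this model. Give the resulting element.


value = 2

  w = 1
  (g (w)) = g(1,) = 3
  (g (g (w))) = g(3,) = 0
  (g (g (g (w)))) = g(0,) = 2
  (g (g (g (g (w))))) = g(2,) = 2


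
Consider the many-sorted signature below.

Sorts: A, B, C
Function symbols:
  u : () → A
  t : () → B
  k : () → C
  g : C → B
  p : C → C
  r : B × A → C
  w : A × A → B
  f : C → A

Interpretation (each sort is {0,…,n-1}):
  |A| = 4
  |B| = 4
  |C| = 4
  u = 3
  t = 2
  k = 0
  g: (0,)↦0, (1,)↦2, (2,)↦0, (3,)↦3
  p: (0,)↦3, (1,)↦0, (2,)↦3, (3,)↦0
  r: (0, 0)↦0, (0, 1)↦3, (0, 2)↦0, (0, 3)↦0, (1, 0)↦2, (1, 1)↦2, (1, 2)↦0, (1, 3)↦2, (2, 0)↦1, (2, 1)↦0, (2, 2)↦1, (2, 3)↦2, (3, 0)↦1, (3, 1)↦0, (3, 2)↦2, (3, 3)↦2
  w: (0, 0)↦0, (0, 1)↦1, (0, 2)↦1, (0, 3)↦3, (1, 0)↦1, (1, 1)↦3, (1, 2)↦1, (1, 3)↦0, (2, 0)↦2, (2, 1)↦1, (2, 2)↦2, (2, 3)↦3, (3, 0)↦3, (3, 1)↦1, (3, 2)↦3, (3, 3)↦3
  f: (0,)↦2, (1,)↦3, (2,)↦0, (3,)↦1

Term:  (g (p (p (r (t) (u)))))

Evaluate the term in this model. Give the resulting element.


value = 0

  t = 2
  u = 3
  (r (t) (u)) = r(2, 3) = 2
  (p (r (t) (u))) = p(2,) = 3
  (p (p (r (t) (u)))) = p(3,) = 0
  (g (p (p (r (t) (u))))) = g(0,) = 0


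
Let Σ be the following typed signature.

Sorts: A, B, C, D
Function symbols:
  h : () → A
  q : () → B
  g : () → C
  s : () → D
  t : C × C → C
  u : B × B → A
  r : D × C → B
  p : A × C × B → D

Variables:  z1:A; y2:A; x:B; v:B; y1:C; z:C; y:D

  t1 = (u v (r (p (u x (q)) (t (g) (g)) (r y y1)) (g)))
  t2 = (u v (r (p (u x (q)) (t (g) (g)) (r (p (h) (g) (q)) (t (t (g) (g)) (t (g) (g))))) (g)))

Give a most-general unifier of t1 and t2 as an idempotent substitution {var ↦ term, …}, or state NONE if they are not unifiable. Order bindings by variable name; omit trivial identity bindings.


{y ↦ (p (h) (g) (q)), y1 ↦ (t (t (g) (g)) (t (g) (g)))}


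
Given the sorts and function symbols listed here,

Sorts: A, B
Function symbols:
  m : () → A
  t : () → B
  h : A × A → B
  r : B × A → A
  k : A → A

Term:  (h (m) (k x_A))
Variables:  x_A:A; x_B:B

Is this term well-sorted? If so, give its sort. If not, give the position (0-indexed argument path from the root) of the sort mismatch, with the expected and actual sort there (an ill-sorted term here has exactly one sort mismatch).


  (m) : A
    x_A : A
  (k x_A) : A
(h (m) (k x_A)) : B

well-sorted; sort = B


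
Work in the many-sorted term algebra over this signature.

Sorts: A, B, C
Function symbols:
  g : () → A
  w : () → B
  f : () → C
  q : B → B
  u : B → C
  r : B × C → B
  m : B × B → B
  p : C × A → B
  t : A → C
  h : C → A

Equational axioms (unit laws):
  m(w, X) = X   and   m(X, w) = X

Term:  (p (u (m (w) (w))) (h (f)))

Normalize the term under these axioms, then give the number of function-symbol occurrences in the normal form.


1. (p (u (m (w) (w))) (h (f)))  →  (p (u (w)) (h (f)))
normal form: (p (u (w)) (h (f)))

size = 5


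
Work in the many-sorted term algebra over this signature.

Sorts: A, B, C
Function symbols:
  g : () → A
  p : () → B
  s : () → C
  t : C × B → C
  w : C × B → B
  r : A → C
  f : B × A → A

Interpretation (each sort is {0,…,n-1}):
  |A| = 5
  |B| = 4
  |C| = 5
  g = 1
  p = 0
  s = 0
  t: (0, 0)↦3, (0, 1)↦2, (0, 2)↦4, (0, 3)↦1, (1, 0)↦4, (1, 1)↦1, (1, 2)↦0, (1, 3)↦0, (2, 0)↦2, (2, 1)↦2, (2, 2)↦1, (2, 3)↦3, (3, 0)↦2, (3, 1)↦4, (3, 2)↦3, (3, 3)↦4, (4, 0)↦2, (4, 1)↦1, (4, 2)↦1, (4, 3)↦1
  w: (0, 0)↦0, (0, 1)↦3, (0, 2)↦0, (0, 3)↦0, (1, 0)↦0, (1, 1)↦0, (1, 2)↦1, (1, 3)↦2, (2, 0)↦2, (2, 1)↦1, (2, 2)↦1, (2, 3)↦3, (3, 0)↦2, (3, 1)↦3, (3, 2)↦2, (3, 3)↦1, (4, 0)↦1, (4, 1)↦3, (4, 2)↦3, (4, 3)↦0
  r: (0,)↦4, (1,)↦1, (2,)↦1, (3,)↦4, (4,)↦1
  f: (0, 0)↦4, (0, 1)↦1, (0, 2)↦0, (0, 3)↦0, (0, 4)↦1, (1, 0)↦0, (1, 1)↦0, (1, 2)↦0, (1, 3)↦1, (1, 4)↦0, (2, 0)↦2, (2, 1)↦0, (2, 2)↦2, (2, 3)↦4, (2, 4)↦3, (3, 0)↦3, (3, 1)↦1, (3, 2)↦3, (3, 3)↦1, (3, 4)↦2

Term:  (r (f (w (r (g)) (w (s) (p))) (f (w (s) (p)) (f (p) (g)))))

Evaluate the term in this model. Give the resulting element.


  g = 1
  (r (g)) = r(1,) = 1
  s = 0
  p = 0
  (w (s) (p)) = w(0, 0) = 0
  (w (r (g)) (w (s) (p))) = w(1, 0) = 0
  s = 0
  p = 0
  (w (s) (p)) = w(0, 0) = 0
  p = 0
  g = 1
  (f (p) (g)) = f(0, 1) = 1
  (f (w (s) (p)) (f (p) (g))) = f(0, 1) = 1
  (f (w (r (g)) (w (s) (p))) (f (w (s) (p)) (f (p) (g)))) = f(0, 1) = 1
  (r (f (w (r (g)) (w (s) (p))) (f (w (s) (p)) (f (p) (g))))) = r(1,) = 1

value = 1


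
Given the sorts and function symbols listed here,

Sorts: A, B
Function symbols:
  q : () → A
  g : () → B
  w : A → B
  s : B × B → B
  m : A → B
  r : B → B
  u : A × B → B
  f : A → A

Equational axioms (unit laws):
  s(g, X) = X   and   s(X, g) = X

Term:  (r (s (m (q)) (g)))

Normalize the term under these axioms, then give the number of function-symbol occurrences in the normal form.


size = 3

1. (r (s (m (q)) (g)))  →  (r (m (q)))
normal form: (r (m (q)))


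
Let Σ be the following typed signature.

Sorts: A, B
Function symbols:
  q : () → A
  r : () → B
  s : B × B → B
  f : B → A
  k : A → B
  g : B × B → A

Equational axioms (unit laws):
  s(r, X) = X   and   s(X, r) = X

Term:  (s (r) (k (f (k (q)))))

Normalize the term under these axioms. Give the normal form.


normal form = (k (f (k (q))))

1. (s (r) (k (f (k (q)))))  →  (k (f (k (q))))


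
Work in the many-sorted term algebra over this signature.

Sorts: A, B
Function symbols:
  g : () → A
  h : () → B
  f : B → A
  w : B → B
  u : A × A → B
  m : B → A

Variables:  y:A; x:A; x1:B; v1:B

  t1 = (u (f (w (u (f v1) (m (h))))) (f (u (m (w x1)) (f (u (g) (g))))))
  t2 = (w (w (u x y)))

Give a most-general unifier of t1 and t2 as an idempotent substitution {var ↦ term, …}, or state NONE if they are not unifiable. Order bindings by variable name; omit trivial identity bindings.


NONE (not unifiable)

head clash or occurs-check failure — not unifiable


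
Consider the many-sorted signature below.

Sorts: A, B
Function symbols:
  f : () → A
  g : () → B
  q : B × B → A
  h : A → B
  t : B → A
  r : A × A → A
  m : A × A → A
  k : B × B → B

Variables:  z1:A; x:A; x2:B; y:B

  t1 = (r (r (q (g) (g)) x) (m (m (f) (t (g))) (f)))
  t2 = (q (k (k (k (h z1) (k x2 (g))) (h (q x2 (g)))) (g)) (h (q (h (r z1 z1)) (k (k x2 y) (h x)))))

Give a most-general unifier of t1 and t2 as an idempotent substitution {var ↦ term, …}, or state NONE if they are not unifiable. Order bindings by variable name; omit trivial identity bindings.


head clash or occurs-check failure — not unifiable

NONE (not unifiable)


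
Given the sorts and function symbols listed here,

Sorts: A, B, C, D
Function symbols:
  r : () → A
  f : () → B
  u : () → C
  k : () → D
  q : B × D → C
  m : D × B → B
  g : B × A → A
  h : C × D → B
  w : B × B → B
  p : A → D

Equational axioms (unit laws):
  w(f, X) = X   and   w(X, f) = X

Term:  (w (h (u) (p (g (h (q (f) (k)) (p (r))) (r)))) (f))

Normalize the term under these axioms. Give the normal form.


normal form = (h (u) (p (g (h (q (f) (k)) (p (r))) (r))))

1. (w (h (u) (p (g (h (q (f) (k)) (p (r))) (r)))) (f))  →  (h (u) (p (g (h (q (f) (k)) (p (r))) (r))))


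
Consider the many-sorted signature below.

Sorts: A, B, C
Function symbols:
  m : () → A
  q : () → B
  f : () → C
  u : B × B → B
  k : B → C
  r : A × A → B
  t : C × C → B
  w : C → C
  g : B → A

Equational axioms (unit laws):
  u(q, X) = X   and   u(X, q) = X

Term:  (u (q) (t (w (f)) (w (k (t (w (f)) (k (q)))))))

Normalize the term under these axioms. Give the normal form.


normal form = (t (w (f)) (w (k (t (w (f)) (k (q))))))

1. (u (q) (t (w (f)) (w (k (t (w (f)) (k (q)))))))  →  (t (w (f)) (w (k (t (w (f)) (k (q))))))


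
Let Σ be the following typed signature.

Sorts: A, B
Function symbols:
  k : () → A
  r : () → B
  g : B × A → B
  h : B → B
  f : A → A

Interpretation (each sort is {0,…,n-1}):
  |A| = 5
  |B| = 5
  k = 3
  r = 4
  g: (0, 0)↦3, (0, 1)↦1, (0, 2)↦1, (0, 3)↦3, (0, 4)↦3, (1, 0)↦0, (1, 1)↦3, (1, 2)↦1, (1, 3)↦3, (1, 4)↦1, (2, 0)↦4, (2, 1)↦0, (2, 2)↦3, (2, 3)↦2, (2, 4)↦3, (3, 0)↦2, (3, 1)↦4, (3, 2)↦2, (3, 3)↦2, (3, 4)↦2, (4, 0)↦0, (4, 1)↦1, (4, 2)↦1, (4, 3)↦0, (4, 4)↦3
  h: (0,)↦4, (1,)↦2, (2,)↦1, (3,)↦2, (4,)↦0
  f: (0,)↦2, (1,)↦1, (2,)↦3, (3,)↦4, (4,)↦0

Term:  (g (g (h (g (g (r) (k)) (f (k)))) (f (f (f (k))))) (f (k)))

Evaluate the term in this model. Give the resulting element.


  r = 4
  k = 3
  (g (r) (k)) = g(4, 3) = 0
  k = 3
  (f (k)) = f(3,) = 4
  (g (g (r) (k)) (f (k))) = g(0, 4) = 3
  (h (g (g (r) (k)) (f (k)))) = h(3,) = 2
  k = 3
  (f (k)) = f(3,) = 4
  (f (f (k))) = f(4,) = 0
  (f (f (f (k)))) = f(0,) = 2
  (g (h (g (g (r) (k)) (f (k)))) (f (f (f (k))))) = g(2, 2) = 3
  k = 3
  (f (k)) = f(3,) = 4
  (g (g (h (g (g (r) (k)) (f (k)))) (f (f (f (k))))) (f (k))) = g(3, 4) = 2

value = 2


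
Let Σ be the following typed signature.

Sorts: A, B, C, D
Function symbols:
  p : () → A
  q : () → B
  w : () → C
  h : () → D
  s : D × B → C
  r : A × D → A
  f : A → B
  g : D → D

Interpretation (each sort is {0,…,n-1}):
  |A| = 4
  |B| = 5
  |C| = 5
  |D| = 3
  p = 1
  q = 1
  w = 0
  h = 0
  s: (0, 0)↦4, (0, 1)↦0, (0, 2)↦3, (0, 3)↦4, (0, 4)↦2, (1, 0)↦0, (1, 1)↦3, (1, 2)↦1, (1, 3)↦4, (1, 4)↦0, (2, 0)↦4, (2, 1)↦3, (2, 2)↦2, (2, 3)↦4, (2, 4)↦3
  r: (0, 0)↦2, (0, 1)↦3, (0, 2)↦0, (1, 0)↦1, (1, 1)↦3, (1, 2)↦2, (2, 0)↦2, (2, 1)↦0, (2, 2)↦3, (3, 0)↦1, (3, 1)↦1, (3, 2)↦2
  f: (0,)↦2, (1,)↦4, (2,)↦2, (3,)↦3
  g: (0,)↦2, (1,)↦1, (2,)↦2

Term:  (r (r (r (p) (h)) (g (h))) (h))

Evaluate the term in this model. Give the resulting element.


  p = 1
  h = 0
  (r (p) (h)) = r(1, 0) = 1
  h = 0
  (g (h)) = g(0,) = 2
  (r (r (p) (h)) (g (h))) = r(1, 2) = 2
  h = 0
  (r (r (r (p) (h)) (g (h))) (h)) = r(2, 0) = 2

value = 2


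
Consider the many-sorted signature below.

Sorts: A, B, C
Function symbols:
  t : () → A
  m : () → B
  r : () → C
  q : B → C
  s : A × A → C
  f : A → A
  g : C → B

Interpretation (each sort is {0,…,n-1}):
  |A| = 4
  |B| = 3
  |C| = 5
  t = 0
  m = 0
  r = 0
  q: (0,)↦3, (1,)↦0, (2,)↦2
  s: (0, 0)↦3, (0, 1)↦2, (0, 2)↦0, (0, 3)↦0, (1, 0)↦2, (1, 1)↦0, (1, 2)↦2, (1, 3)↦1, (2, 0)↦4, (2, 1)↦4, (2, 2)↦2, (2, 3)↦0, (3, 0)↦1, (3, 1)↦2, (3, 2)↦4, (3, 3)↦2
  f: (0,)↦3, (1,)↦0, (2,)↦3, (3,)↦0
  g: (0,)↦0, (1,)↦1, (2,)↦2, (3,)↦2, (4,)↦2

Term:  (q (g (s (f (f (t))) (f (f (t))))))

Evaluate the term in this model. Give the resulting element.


  t = 0
  (f (t)) = f(0,) = 3
  (f (f (t))) = f(3,) = 0
  t = 0
  (f (t)) = f(0,) = 3
  (f (f (t))) = f(3,) = 0
  (s (f (f (t))) (f (f (t)))) = s(0, 0) = 3
  (g (s (f (f (t))) (f (f (t))))) = g(3,) = 2
  (q (g (s (f (f (t))) (f (f (t)))))) = q(2,) = 2

value = 2


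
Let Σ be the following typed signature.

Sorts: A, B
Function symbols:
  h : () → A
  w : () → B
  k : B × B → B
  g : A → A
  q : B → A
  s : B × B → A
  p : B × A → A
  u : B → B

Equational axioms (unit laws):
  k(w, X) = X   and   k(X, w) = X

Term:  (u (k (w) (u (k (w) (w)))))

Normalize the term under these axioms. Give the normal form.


normal form = (u (u (w)))

1. (u (k (w) (u (k (w) (w)))))  →  (u (u (k (w) (w))))
2. (u (u (k (w) (w))))  →  (u (u (w)))


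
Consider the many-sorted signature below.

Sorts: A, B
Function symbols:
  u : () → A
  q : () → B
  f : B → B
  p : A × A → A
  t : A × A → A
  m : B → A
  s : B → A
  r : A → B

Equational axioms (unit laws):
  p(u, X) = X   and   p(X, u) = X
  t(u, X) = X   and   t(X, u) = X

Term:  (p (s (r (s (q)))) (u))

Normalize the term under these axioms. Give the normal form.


normal form = (s (r (s (q))))

1. (p (s (r (s (q)))) (u))  →  (s (r (s (q))))


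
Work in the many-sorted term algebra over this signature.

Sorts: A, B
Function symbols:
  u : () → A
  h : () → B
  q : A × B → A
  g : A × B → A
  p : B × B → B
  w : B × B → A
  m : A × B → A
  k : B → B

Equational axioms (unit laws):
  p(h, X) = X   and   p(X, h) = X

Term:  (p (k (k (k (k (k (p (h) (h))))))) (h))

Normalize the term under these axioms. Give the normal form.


1. (p (k (k (k (k (k (p (h) (h))))))) (h))  →  (k (k (k (k (k (p (h) (h)))))))
2. (k (k (k (k (k (p (h) (h)))))))  →  (k (k (k (k (k (h))))))

normal form = (k (k (k (k (k (h))))))


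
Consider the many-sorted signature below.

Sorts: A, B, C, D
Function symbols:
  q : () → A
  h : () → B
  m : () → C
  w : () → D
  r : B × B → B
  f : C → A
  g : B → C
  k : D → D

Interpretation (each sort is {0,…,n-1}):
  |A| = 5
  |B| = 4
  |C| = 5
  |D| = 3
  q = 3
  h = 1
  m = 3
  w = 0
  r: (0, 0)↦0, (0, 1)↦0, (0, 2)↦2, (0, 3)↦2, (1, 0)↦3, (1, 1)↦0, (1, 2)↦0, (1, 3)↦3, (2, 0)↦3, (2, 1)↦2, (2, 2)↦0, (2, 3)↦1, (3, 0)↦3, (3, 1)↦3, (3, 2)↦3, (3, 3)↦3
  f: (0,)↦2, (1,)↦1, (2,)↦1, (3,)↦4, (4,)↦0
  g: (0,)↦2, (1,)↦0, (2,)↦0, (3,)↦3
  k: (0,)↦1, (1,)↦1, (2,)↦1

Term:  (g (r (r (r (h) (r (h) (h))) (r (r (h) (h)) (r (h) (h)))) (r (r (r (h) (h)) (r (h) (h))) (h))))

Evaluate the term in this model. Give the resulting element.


  h = 1
  h = 1
  h = 1
  (r (h) (h)) = r(1, 1) = 0
  (r (h) (r (h) (h))) = r(1, 0) = 3
  h = 1
  h = 1
  (r (h) (h)) = r(1, 1) = 0
  h = 1
  h = 1
  (r (h) (h)) = r(1, 1) = 0
  (r (r (h) (h)) (r (h) (h))) = r(0, 0) = 0
  (r (r (h) (r (h) (h))) (r (r (h) (h)) (r (h) (h)))) = r(3, 0) = 3
  h = 1
  h = 1
  (r (h) (h)) = r(1, 1) = 0
  h = 1
  h = 1
  (r (h) (h)) = r(1, 1) = 0
  (r (r (h) (h)) (r (h) (h))) = r(0, 0) = 0
  h = 1
  (r (r (r (h) (h)) (r (h) (h))) (h)) = r(0, 1) = 0
  (r (r (r (h) (r (h) (h))) (r (r (h) (h)) (r (h) (h)))) (r (r (r (h) (h)) (r (h) (h))) (h))) = r(3, 0) = 3
  (g (r (r (r (h) (r (h) (h))) (r (r (h) (h)) (r (h) (h)))) (r (r (r (h) (h)) (r (h) (h))) (h)))) = g(3,) = 3

value = 3


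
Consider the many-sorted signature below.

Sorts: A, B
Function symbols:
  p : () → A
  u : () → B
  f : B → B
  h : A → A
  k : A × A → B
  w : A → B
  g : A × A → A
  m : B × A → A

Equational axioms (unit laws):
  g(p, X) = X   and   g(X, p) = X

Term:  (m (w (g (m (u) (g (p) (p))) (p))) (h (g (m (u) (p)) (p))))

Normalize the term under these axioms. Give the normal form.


1. (m (w (g (m (u) (g (p) (p))) (p))) (h (g (m (u) (p)) (p))))  →  (m (w (m (u) (g (p) (p)))) (h (g (m (u) (p)) (p))))
2. (m (w (m (u) (g (p) (p)))) (h (g (m (u) (p)) (p))))  →  (m (w (m (u) (p))) (h (g (m (u) (p)) (p))))
3. (m (w (m (u) (p))) (h (g (m (u) (p)) (p))))  →  (m (w (m (u) (p))) (h (m (u) (p))))

normal form = (m (w (m (u) (p))) (h (m (u) (p))))


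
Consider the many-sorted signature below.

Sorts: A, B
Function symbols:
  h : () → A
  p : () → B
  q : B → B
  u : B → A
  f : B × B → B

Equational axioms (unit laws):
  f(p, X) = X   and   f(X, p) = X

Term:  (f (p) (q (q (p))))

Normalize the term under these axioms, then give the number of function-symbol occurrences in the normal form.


1. (f (p) (q (q (p))))  →  (q (q (p)))
normal form: (q (q (p)))

size = 3


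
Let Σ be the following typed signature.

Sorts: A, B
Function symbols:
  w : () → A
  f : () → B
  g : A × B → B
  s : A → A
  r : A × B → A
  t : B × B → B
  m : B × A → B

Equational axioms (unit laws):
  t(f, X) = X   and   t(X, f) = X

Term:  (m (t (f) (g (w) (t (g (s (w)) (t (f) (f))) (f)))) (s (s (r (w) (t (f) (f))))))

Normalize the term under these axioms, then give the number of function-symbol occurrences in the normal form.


size = 12

1. (m (t (f) (g (w) (t (g (s (w)) (t (f) (f))) (f)))) (s (s (r (w) (t (f) (f))))))  →  (m (g (w) (t (g (s (w)) (t (f) (f))) (f))) (s (s (r (w) (t (f) (f))))))
2. (m (g (w) (t (g (s (w)) (t (f) (f))) (f))) (s (s (r (w) (t (f) (f))))))  →  (m (g (w) (g (s (w)) (t (f) (f)))) (s (s (r (w) (t (f) (f))))))
3. (m (g (w) (g (s (w)) (t (f) (f)))) (s (s (r (w) (t (f) (f))))))  →  (m (g (w) (g (s (w)) (f))) (s (s (r (w) (t (f) (f))))))
4. (m (g (w) (g (s (w)) (f))) (s (s (r (w) (t (f) (f))))))  →  (m (g (w) (g (s (w)) (f))) (s (s (r (w) (f)))))
normal form: (m (g (w) (g (s (w)) (f))) (s (s (r (w) (f)))))


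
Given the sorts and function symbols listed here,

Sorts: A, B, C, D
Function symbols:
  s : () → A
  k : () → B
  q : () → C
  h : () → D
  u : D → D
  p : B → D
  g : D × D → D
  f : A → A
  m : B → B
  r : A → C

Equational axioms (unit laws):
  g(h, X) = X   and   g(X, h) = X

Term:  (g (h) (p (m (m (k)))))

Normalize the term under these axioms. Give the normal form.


normal form = (p (m (m (k))))

1. (g (h) (p (m (m (k)))))  →  (p (m (m (k))))


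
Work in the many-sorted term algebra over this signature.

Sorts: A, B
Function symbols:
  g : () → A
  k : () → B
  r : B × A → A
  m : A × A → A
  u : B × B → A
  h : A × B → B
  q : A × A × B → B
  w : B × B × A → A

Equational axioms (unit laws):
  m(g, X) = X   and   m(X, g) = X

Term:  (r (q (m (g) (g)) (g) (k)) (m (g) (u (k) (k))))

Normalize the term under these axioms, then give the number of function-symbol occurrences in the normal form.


1. (r (q (m (g) (g)) (g) (k)) (m (g) (u (k) (k))))  →  (r (q (g) (g) (k)) (m (g) (u (k) (k))))
2. (r (q (g) (g) (k)) (m (g) (u (k) (k))))  →  (r (q (g) (g) (k)) (u (k) (k)))
normal form: (r (q (g) (g) (k)) (u (k) (k)))

size = 8


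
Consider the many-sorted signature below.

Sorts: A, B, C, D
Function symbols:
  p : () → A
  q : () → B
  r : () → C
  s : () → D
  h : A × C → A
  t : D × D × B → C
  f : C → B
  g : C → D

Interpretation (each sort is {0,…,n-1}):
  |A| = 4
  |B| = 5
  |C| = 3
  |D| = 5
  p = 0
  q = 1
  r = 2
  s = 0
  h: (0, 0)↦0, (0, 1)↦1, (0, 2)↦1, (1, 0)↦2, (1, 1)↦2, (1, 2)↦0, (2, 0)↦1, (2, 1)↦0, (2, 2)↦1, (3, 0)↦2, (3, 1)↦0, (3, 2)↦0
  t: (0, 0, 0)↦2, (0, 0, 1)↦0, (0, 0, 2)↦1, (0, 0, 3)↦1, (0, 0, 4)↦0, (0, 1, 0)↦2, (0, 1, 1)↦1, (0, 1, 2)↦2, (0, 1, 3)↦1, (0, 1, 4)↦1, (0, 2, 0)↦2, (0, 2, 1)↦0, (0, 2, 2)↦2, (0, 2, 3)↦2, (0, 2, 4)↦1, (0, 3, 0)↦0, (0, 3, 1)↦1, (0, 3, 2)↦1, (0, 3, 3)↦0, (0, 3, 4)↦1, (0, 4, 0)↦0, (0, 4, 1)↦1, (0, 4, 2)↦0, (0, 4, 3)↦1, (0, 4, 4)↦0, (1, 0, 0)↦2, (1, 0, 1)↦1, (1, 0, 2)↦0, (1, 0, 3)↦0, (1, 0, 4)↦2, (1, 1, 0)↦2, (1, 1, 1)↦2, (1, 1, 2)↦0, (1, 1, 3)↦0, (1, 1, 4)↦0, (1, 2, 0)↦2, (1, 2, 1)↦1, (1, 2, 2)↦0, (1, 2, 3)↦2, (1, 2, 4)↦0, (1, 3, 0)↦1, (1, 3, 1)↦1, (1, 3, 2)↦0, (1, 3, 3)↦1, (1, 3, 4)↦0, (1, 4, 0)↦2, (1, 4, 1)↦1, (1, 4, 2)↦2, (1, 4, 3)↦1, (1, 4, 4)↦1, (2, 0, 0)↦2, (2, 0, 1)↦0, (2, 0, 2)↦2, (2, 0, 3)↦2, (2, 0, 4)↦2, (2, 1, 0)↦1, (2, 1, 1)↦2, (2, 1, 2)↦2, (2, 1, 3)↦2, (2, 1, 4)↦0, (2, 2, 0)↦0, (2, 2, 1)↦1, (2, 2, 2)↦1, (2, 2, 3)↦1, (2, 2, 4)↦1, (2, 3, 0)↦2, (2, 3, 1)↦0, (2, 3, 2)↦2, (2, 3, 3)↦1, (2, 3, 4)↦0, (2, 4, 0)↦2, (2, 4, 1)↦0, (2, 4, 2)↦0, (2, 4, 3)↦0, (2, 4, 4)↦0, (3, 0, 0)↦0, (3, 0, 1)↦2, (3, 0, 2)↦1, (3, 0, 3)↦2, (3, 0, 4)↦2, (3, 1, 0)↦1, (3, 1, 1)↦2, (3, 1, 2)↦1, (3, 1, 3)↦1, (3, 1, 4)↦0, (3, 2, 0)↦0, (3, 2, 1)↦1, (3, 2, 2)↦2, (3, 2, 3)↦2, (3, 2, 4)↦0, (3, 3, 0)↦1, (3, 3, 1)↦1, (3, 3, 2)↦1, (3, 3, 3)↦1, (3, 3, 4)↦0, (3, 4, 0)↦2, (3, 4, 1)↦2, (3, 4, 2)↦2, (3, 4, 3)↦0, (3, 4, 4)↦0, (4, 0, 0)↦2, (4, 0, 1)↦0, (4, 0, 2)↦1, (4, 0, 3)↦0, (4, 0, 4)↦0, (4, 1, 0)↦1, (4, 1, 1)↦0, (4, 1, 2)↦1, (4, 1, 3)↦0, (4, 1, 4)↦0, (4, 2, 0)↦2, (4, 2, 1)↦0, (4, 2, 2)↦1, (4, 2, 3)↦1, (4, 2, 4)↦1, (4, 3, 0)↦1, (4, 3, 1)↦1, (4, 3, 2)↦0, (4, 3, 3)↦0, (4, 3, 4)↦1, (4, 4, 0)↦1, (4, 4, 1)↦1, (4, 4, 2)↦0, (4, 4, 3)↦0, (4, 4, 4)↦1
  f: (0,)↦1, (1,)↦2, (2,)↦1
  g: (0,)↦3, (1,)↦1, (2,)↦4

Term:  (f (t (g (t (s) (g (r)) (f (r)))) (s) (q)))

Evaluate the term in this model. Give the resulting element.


  s = 0
  r = 2
  (g (r)) = g(2,) = 4
  r = 2
  (f (r)) = f(2,) = 1
  (t (s) (g (r)) (f (r))) = t(0, 4, 1) = 1
  (g (t (s) (g (r)) (f (r)))) = g(1,) = 1
  s = 0
  q = 1
  (t (g (t (s) (g (r)) (f (r)))) (s) (q)) = t(1, 0, 1) = 1
  (f (t (g (t (s) (g (r)) (f (r)))) (s) (q))) = f(1,) = 2

value = 2


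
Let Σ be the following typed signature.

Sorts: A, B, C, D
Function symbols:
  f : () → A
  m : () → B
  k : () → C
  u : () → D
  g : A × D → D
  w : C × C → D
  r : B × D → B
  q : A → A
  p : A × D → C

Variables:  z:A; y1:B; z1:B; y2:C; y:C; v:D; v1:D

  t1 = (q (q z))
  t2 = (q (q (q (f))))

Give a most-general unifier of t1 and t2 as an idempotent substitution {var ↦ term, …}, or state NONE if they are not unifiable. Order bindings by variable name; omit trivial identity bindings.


{z ↦ (q (f))}


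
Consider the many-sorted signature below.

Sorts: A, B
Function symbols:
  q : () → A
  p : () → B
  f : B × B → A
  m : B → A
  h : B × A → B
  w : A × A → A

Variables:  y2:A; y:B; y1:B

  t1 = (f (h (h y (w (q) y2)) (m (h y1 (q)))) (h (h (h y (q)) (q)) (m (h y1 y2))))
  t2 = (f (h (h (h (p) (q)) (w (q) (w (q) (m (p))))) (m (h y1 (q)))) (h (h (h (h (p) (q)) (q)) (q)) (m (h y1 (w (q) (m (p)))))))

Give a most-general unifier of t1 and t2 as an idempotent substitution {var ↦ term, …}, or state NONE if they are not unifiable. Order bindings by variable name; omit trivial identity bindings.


{y ↦ (h (p) (q)), y2 ↦ (w (q) (m (p)))}


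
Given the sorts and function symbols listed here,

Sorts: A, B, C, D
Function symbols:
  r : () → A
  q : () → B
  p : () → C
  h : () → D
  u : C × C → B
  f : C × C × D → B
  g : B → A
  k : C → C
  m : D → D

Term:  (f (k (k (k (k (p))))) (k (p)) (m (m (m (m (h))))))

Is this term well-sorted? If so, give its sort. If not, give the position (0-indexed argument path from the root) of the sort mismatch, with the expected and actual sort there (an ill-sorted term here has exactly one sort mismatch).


well-sorted; sort = B

          (p) : C
        (k (p)) : C
      (k (k (p))) : C
    (k (k (k (p)))) : C
  (k (k (k (k (p))))) : C
    (p) : C
  (k (p)) : C
          (h) : D
        (m (h)) : D
      (m (m (h))) : D
    (m (m (m (h)))) : D
  (m (m (m (m (h))))) : D
(f (k (k (k (k (p))))) (k (p)) (m (m (m (m (h)))))) : B


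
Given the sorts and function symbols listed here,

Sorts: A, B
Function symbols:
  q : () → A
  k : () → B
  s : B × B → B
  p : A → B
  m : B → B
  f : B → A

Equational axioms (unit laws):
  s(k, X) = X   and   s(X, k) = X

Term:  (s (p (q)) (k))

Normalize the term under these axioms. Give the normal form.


1. (s (p (q)) (k))  →  (p (q))

normal form = (p (q))


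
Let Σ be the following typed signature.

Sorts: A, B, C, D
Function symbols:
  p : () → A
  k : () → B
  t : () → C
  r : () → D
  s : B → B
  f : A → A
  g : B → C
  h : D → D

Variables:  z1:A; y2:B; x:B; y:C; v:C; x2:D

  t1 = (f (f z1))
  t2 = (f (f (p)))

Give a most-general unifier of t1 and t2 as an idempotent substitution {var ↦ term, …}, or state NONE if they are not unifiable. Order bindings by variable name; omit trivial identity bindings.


{z1 ↦ (p)}


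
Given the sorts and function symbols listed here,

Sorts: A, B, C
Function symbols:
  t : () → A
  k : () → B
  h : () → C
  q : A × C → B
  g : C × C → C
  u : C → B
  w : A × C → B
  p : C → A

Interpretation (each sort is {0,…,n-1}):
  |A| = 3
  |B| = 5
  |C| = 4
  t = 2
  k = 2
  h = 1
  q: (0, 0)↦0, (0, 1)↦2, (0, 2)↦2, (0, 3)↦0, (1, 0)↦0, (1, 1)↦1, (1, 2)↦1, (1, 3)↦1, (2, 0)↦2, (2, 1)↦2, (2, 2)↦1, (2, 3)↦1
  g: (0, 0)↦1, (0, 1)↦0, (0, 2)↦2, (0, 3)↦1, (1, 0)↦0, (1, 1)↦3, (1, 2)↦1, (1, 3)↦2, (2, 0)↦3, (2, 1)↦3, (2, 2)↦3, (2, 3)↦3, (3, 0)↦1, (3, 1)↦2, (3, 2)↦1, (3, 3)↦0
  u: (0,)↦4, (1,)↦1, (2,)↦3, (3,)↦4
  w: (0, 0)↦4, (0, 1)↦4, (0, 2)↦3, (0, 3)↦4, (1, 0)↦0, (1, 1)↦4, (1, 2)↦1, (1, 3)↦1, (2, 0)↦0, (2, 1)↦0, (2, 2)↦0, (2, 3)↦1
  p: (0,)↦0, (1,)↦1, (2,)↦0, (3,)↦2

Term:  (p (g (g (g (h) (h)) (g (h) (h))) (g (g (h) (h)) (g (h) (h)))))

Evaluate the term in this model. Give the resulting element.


value = 1

  h = 1
  h = 1
  (g (h) (h)) = g(1, 1) = 3
  h = 1
  h = 1
  (g (h) (h)) = g(1, 1) = 3
  (g (g (h) (h)) (g (h) (h))) = g(3, 3) = 0
  h = 1
  h = 1
  (g (h) (h)) = g(1, 1) = 3
  h = 1
  h = 1
  (g (h) (h)) = g(1, 1) = 3
  (g (g (h) (h)) (g (h) (h))) = g(3, 3) = 0
  (g (g (g (h) (h)) (g (h) (h))) (g (g (h) (h)) (g (h) (h)))) = g(0, 0) = 1
  (p (g (g (g (h) (h)) (g (h) (h))) (g (g (h) (h)) (g (h) (h))))) = p(1,) = 1


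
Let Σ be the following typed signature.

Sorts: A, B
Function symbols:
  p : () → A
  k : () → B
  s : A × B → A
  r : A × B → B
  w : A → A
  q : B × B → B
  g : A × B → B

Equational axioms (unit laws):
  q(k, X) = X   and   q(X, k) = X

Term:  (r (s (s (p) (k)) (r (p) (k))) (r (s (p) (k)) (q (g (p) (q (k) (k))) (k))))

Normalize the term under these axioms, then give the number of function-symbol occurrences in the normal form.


1. (r (s (s (p) (k)) (r (p) (k))) (r (s (p) (k)) (q (g (p) (q (k) (k))) (k))))  →  (r (s (s (p) (k)) (r (p) (k))) (r (s (p) (k)) (g (p) (q (k) (k)))))
2. (r (s (s (p) (k)) (r (p) (k))) (r (s (p) (k)) (g (p) (q (k) (k)))))  →  (r (s (s (p) (k)) (r (p) (k))) (r (s (p) (k)) (g (p) (k))))
normal form: (r (s (s (p) (k)) (r (p) (k))) (r (s (p) (k)) (g (p) (k))))

size = 15


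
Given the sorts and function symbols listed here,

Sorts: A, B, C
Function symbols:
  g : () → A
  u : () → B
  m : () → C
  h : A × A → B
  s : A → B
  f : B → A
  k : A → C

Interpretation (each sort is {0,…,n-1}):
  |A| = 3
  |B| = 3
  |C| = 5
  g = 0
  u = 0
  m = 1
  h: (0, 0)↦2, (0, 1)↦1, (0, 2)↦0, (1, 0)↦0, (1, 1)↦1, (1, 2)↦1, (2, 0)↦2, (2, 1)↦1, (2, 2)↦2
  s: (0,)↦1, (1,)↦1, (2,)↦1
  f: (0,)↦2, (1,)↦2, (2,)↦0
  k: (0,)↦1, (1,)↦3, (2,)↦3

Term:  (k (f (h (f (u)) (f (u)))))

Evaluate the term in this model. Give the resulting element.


value = 1

  u = 0
  (f (u)) = f(0,) = 2
  u = 0
  (f (u)) = f(0,) = 2
  (h (f (u)) (f (u))) = h(2, 2) = 2
  (f (h (f (u)) (f (u)))) = f(2,) = 0
  (k (f (h (f (u)) (f (u))))) = k(0,) = 1


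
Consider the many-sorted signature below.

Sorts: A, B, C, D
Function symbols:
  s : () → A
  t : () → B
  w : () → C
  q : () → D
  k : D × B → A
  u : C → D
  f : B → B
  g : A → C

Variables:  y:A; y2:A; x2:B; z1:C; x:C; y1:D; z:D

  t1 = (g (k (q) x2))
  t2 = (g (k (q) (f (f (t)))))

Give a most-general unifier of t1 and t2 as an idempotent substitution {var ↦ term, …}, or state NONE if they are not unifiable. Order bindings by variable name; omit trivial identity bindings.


{x2 ↦ (f (f (t)))}


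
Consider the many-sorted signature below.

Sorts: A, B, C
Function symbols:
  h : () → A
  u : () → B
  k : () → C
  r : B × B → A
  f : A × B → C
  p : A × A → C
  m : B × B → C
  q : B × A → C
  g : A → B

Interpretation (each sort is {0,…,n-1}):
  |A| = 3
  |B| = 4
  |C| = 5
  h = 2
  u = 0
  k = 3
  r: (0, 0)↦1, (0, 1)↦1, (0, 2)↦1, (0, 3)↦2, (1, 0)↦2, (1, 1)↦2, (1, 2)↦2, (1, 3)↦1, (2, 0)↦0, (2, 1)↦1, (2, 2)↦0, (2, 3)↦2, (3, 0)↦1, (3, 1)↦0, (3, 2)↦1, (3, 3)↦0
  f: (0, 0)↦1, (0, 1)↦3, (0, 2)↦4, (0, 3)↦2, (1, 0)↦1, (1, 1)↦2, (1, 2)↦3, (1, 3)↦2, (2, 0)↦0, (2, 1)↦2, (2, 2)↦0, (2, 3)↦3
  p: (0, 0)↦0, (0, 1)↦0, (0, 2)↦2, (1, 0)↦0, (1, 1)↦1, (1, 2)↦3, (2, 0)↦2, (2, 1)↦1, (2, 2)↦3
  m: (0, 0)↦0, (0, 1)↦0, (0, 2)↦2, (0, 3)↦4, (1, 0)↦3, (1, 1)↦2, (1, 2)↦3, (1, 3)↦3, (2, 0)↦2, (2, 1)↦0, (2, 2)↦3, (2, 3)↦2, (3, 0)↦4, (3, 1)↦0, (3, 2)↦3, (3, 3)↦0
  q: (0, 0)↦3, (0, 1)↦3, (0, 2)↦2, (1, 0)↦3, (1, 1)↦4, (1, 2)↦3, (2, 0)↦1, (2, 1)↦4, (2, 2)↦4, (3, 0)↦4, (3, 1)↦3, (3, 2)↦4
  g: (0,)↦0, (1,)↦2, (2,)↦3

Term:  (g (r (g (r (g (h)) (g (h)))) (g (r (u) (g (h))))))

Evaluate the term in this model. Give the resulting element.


value = 3

  h = 2
  (g (h)) = g(2,) = 3
  h = 2
  (g (h)) = g(2,) = 3
  (r (g (h)) (g (h))) = r(3, 3) = 0
  (g (r (g (h)) (g (h)))) = g(0,) = 0
  u = 0
  h = 2
  (g (h)) = g(2,) = 3
  (r (u) (g (h))) = r(0, 3) = 2
  (g (r (u) (g (h)))) = g(2,) = 3
  (r (g (r (g (h)) (g (h)))) (g (r (u) (g (h))))) = r(0, 3) = 2
  (g (r (g (r (g (h)) (g (h)))) (g (r (u) (g (h)))))) = g(2,) = 3


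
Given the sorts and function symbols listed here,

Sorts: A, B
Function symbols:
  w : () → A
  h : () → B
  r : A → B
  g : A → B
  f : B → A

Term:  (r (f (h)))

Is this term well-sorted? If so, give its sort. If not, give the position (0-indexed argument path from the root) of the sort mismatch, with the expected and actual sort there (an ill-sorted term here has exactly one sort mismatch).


    (h) : B
  (f (h)) : A
(r (f (h))) : B

well-sorted; sort = B


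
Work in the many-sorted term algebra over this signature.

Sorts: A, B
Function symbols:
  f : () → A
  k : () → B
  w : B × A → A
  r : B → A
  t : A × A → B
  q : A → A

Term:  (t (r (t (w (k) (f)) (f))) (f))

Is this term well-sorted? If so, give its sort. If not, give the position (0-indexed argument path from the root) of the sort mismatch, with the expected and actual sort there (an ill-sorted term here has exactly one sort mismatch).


well-sorted; sort = B

        (k) : B
        (f) : A
      (w (k) (f)) : A
      (f) : A
    (t (w (k) (f)) (f)) : B
  (r (t (w (k) (f)) (f))) : A
  (f) : A
(t (r (t (w (k) (f)) (f))) (f)) : B


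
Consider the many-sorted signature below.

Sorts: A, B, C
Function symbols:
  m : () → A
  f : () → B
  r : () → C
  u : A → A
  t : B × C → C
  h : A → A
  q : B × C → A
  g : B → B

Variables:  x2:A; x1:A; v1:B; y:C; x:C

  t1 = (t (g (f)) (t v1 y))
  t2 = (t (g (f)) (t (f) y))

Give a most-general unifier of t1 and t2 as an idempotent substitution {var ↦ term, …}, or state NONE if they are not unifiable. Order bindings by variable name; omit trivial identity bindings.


{v1 ↦ (f)}


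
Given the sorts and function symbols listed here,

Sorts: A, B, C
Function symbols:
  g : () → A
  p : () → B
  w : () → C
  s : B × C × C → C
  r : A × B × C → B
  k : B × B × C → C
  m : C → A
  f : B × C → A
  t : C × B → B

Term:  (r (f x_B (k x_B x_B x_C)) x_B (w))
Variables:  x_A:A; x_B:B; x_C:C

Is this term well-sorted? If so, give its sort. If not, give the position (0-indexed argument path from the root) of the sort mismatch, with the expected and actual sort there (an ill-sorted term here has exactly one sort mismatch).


    x_B : B
      x_B : B
      x_B : B
      x_C : C
    (k x_B x_B x_C) : C
  (f x_B (k x_B x_B x_C)) : A
  x_B : B
  (w) : C
(r (f x_B (k x_B x_B x_C)) x_B (w)) : B

well-sorted; sort = B


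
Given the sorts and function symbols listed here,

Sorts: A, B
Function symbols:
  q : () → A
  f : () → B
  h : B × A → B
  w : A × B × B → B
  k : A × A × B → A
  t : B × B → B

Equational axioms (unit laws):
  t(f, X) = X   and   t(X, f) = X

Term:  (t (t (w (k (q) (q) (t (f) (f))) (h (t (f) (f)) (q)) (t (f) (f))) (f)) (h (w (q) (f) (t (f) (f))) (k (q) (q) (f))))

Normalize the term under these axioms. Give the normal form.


normal form = (t (w (k (q) (q) (f)) (h (f) (q)) (f)) (h (w (q) (f) (f)) (k (q) (q) (f))))

1. (t (t (w (k (q) (q) (t (f) (f))) (h (t (f) (f)) (q)) (t (f) (f))) (f)) (h (w (q) (f) (t (f) (f))) (k (q) (q) (f))))  →  (t (w (k (q) (q) (t (f) (f))) (h (t (f) (f)) (q)) (t (f) (f))) (h (w (q) (f) (t (f) (f))) (k (q) (q) (f))))
2. (t (w (k (q) (q) (t (f) (f))) (h (t (f) (f)) (q)) (t (f) (f))) (h (w (q) (f) (t (f) (f))) (k (q) (q) (f))))  →  (t (w (k (q) (q) (f)) (h (t (f) (f)) (q)) (t (f) (f))) (h (w (q) (f) (t (f) (f))) (k (q) (q) (f))))
3. (t (w (k (q) (q) (f)) (h (t (f) (f)) (q)) (t (f) (f))) (h (w (q) (f) (t (f) (f))) (k (q) (q) (f))))  →  (t (w (k (q) (q) (f)) (h (f) (q)) (t (f) (f))) (h (w (q) (f) (t (f) (f))) (k (q) (q) (f))))
4. (t (w (k (q) (q) (f)) (h (f) (q)) (t (f) (f))) (h (w (q) (f) (t (f) (f))) (k (q) (q) (f))))  →  (t (w (k (q) (q) (f)) (h (f) (q)) (f)) (h (w (q) (f) (t (f) (f))) (k (q) (q) (f))))
5. (t (w (k (q) (q) (f)) (h (f) (q)) (f)) (h (w (q) (f) (t (f) (f))) (k (q) (q) (f))))  →  (t (w (k (q) (q) (f)) (h (f) (q)) (f)) (h (w (q) (f) (f)) (k (q) (q) (f))))


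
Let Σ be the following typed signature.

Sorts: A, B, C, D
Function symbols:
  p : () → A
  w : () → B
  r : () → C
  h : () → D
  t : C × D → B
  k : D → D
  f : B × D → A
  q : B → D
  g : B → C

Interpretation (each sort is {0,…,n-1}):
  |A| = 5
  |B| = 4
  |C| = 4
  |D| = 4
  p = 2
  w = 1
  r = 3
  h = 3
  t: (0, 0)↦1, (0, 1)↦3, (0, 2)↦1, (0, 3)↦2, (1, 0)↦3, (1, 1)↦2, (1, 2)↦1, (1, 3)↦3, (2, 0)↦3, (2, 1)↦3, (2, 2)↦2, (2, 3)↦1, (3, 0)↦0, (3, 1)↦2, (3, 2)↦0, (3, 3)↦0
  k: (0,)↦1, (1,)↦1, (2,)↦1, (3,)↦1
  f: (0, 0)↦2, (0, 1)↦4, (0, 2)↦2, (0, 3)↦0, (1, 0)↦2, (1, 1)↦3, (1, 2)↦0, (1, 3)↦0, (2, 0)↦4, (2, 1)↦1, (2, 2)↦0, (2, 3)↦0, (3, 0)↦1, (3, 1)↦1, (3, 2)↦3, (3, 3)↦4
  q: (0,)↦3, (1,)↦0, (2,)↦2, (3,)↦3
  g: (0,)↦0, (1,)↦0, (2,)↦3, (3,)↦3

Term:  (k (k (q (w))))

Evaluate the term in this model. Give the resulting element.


  w = 1
  (q (w)) = q(1,) = 0
  (k (q (w))) = k(0,) = 1
  (k (k (q (w)))) = k(1,) = 1

value = 1
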